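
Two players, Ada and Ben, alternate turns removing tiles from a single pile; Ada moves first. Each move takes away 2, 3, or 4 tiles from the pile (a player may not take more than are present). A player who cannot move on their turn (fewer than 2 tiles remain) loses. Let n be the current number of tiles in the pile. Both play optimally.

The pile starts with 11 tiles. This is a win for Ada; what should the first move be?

Remove 4, leaving 7.

Work bottom-up. With no move the player to move loses. Otherwise the position is W if at least one move leads to an L position for the opponent, and L if every move leads to a W.
n=0: no move → L
n=1: no move → L
n=2: →0(L), so W
n=3: →1(L), so W
n=4: →1(L), so W
n=5: →1(L), so W
n=6: →4(W), 3(W), 2(W) — all W, so L
n=7: →5(W), 4(W), 3(W) — all W, so L
n=8: →6(L), so W
n=9: →7(L), so W
n=10: →7(L), so W
n=11: →7(L), so W
From 11, the L positions reachable in one move are: 7.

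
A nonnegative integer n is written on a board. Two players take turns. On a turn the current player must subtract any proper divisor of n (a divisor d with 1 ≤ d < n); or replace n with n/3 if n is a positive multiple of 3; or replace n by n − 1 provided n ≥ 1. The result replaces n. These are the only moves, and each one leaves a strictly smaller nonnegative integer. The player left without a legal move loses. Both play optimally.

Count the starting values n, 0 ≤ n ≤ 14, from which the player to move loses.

Positions with no move are L. A position that does have a move is losing for the player to move precisely when every available move leads to a winning position for the opponent. Fill in the labels:
n=0: no move → L
n=1: W (go to 0, an L position)
n=2: L (sole option 1(W) is W)
n=3: W (go to 2, an L position)
n=4: W (go to 2, an L position)
n=5: L (sole option 4(W) is W)
n=6: W (go to 2, an L position)
n=7: L (sole option 6(W) is W)
n=8: W (go to 7, an L position)
n=9: L (options 3(W), 6(W), 8(W) are all W)
n=10: W (go to 5, an L position)
n=11: L (sole option 10(W) is W)
n=12: W (go to 9, an L position)
n=13: L (sole option 12(W) is W)
n=14: W (go to 7, an L position)
L entries with 0 ≤ n ≤ 14: n = 0, 2, 5, 7, 9, 11, 13; that makes 7.

7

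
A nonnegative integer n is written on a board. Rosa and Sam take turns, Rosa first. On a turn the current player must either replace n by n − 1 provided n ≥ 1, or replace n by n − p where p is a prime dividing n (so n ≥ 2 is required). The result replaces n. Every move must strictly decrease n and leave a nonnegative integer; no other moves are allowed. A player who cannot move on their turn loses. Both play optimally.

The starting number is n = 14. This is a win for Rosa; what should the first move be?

Work bottom-up. With no move the player to move loses. Otherwise the position is W if at least one move leads to an L position for the opponent, and L if every move leads to a W.
n=0: no move → L
n=1: W (go to 0, an L position)
n=2: W (go to 0, an L position)
n=3: W (go to 0, an L position)
n=4: L (options 2(W), 3(W) are all W)
n=5: W (go to 0, an L position)
n=6: W (go to 4, an L position)
n=7: W (go to 0, an L position)
n=8: L (options 6(W), 7(W) are all W)
n=9: W (go to 8, an L position)
n=10: W (go to 8, an L position)
n=11: W (go to 0, an L position)
n=12: L (options 9(W), 10(W), 11(W) are all W)
n=13: W (go to 0, an L position)
n=14: W (go to 12, an L position)
From 14, the L positions reachable in one move are: 12.

Move to 12.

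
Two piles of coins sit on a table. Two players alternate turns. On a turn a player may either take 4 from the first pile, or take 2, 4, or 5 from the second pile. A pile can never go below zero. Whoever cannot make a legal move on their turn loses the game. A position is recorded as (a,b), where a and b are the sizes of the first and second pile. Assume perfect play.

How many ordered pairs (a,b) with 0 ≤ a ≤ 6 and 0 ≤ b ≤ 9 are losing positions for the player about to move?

25

Work bottom-up. With no move the player to move loses. Otherwise the position is W if at least one move leads to an L position for the opponent, and L if every move leads to a W.
Every move lowers a or b (never raises either), so fill the grid row by row in increasing a, and left to right within a row: each cell's successors are then already labelled.
      b=0  b=1  b=2  b=3  b=4  b=5  b=6  b=7  b=8  b=9
a=0:    L    L    W    W    W    W    W    L    L    W
a=1:    L    L    W    W    W    W    W    L    L    W
a=2:    L    L    W    W    W    W    W    L    L    W
a=3:    L    L    W    W    W    W    W    L    L    W
a=4:    W    W    L    L    W    W    W    W    W    L
a=5:    W    W    L    L    W    W    W    W    W    L
a=6:    W    W    L    L    W    W    W    W    W    L
Cells with no legal move (terminal, hence L): (0,0), (0,1), (1,0), (1,1), (2,0), (2,1), (3,0), (3,1).
The remaining L cells, each justified by listing all of its moves:
(0,7): →(0,5)(W), (0,3)(W), (0,2)(W) — all W, so L
(0,8): →(0,6)(W), (0,4)(W), (0,3)(W) — all W, so L
(1,7): →(1,5)(W), (1,3)(W), (1,2)(W) — all W, so L
(1,8): →(1,6)(W), (1,4)(W), (1,3)(W) — all W, so L
(2,7): →(2,5)(W), (2,3)(W), (2,2)(W) — all W, so L
(2,8): →(2,6)(W), (2,4)(W), (2,3)(W) — all W, so L
(3,7): →(3,5)(W), (3,3)(W), (3,2)(W) — all W, so L
(3,8): →(3,6)(W), (3,4)(W), (3,3)(W) — all W, so L
(4,2): →(0,2)(W), (4,0)(W) — all W, so L
(4,3): →(0,3)(W), (4,1)(W) — all W, so L
(4,9): →(0,9)(W), (4,7)(W), (4,5)(W), (4,4)(W) — all W, so L
(5,2): →(1,2)(W), (5,0)(W) — all W, so L
(5,3): →(1,3)(W), (5,1)(W) — all W, so L
(5,9): →(1,9)(W), (5,7)(W), (5,5)(W), (5,4)(W) — all W, so L
(6,2): →(2,2)(W), (6,0)(W) — all W, so L
(6,3): →(2,3)(W), (6,1)(W) — all W, so L
(6,9): →(2,9)(W), (6,7)(W), (6,5)(W), (6,4)(W) — all W, so L
Every other cell has at least one move into one of the L cells above, so it is W.
L cells per row: a=0: 4, a=1: 4, a=2: 4, a=3: 4, a=4: 3, a=5: 3, a=6: 3; total 25.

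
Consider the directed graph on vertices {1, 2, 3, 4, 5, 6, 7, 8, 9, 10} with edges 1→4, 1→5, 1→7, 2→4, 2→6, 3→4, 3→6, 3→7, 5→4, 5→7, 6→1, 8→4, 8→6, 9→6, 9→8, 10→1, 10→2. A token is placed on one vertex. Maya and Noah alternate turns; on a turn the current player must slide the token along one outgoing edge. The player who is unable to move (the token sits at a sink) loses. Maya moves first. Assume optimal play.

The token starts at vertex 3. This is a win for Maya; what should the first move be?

Move to 6.

Label each position W (a win for the player to move) or L (a loss). A position with no legal move is L; any other position is W exactly when some move reaches an L, and L when every move reaches a W.
Every edge goes from a vertex to one that appears earlier in the order 4, 7, 5, 1, 6, 8, 3, 2, 10, 9, so processing vertices in that order labels each vertex after all of its successors.
4: no outgoing edge → L
7: no outgoing edge → L
5: W (go to 7, an L position)
1: W (go to 7, an L position)
6: L (sole option 1(W) is W)
8: W (go to 6, an L position)
3: W (go to 6, an L position)
2: W (go to 6, an L position)
10: L (options 2(W), 1(W) are all W)
9: W (go to 6, an L position)
From 3, the L positions reachable in one move are: 6, 7, 4. Any move reaching one of these is winning.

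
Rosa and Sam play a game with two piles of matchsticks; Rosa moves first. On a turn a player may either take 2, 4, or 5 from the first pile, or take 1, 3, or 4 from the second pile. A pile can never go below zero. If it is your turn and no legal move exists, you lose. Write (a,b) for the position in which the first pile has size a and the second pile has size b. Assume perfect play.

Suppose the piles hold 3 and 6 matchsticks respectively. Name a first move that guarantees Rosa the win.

Positions with no move are L. A position that does have a move is losing for the player to move precisely when every available move leads to a winning position for the opponent. Fill in the labels:
No move ever increases a pile, so every position that can arise here has a ≤ 3 and b ≤ 6; it is enough to label the cells with 0 ≤ a ≤ 3 and 0 ≤ b ≤ 6.
Every move lowers a or b (never raises either), so fill the grid row by row in increasing a, and left to right within a row: each cell's successors are then already labelled.
      b=0  b=1  b=2  b=3  b=4  b=5  b=6
a=0:    L    W    L    W    W    W    W
a=1:    L    W    L    W    W    W    W
a=2:    W    L    W    L    W    W    W
a=3:    W    L    W    L    W    W    W
Cells with no legal move (terminal, hence L): (0,0), (1,0).
The remaining L cells, each justified by listing all of its moves:
(0,2): only reaches (0,1)(W), which is W → L
(1,2): only reaches (1,1)(W), which is W → L
(2,1): only reaches (0,1)(W), (2,0)(W), all W → L
(2,3): only reaches (0,3)(W), (2,2)(W), (2,0)(W), all W → L
(3,1): only reaches (1,1)(W), (3,0)(W), all W → L
(3,3): only reaches (1,3)(W), (3,2)(W), (3,0)(W), all W → L
Every other cell has at least one move into one of the L cells above, so it is W.
From (3,6), the L positions reachable in one move are: (3,3).

Move to (3,3).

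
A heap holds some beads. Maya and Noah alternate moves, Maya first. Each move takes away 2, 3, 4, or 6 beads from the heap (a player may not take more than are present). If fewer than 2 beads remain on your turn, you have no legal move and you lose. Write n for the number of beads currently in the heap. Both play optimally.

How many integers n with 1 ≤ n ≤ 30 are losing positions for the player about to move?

7

Work bottom-up. With no move the player to move loses. Otherwise the position is W if at least one move leads to an L position for the opponent, and L if every move leads to a W.
n=0: no move → L
n=1: no move → L
n=2: reaches L-position 0 → W
n=3: reaches L-position 1 → W
n=4: reaches L-position 1 → W
n=5: reaches L-position 1 → W
n=6: reaches L-position 0 → W
n=7: reaches L-position 1 → W
n=8: only reaches 6(W), 5(W), 4(W), 2(W), all W → L
n=9: only reaches 7(W), 6(W), 5(W), 3(W), all W → L
n=10: reaches L-position 8 → W
n=11: reaches L-position 9 → W
n=12: reaches L-position 9 → W
n=13: reaches L-position 9 → W
n=14: reaches L-position 8 → W
n=15: reaches L-position 9 → W
n=16: only reaches 14(W), 13(W), 12(W), 10(W), all W → L
n=17: only reaches 15(W), 14(W), 13(W), 11(W), all W → L
n=18: reaches L-position 16 → W
n=19: reaches L-position 17 → W
n=20: reaches L-position 17 → W
n=21: reaches L-position 17 → W
n=22: reaches L-position 16 → W
n=23: reaches L-position 17 → W
n=24: only reaches 22(W), 21(W), 20(W), 18(W), all W → L
n=25: only reaches 23(W), 22(W), 21(W), 19(W), all W → L
n=26: reaches L-position 24 → W
n=27: reaches L-position 25 → W
n=28: reaches L-position 25 → W
n=29: reaches L-position 25 → W
n=30: reaches L-position 24 → W
L entries with 1 ≤ n ≤ 30 (n=0 is outside the asked range and is not counted): n = 1, 8, 9, 16, 17, 24, 25; that makes 7.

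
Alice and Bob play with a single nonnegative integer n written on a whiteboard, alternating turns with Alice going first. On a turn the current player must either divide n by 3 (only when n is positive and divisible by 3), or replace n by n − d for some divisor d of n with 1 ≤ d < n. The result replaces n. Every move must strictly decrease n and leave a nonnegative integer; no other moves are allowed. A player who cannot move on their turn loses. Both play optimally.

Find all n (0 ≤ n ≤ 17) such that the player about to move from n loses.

Compute win/loss labels from the base case upward. A position with no move is L. Any other position is W if it can reach an L in one move, else L.
n=0: no move → L
n=1: no move → L
n=2: can move to 1, which is L ⇒ W
n=3: can move to 1, which is L ⇒ W
n=4: moves to 2(W), 3(W); every one is W ⇒ L
n=5: can move to 4, which is L ⇒ W
n=6: can move to 4, which is L ⇒ W
n=7: the only move is to 6(W), a W ⇒ L
n=8: can move to 4, which is L ⇒ W
n=9: moves to 3(W), 6(W), 8(W); every one is W ⇒ L
n=10: can move to 9, which is L ⇒ W
n=11: the only move is to 10(W), a W ⇒ L
n=12: can move to 4, which is L ⇒ W
n=13: the only move is to 12(W), a W ⇒ L
n=14: can move to 7, which is L ⇒ W
n=15: moves to 5(W), 10(W), 12(W), 14(W); every one is W ⇒ L
n=16: can move to 15, which is L ⇒ W
n=17: the only move is to 16(W), a W ⇒ L
The losing starting values of n are exactly the entries labelled L in this table (9 of them).

0, 1, 4, 7, 9, 11, 13, 15, 17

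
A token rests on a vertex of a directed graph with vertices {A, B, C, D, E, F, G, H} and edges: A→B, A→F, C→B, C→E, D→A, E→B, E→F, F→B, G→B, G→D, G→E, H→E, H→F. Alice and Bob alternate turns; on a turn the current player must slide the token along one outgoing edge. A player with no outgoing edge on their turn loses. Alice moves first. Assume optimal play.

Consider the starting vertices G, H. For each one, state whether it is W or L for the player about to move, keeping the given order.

G: W, H: L

Positions with no move are L. A position that does have a move is losing for the player to move precisely when every available move leads to a winning position for the opponent. Fill in the labels:
Every edge goes from a vertex to one that appears earlier in the order B, F, A, E, D, G, H, C, so processing vertices in that order labels each vertex after all of its successors.
B: no outgoing edge → L
F: →B(L), so W
A: →B(L), so W
E: →B(L), so W
D: →A(W) only, which is W, so L
G: →D(L), so W
H: →E(W), F(W) — all W, so L
C: →B(L), so W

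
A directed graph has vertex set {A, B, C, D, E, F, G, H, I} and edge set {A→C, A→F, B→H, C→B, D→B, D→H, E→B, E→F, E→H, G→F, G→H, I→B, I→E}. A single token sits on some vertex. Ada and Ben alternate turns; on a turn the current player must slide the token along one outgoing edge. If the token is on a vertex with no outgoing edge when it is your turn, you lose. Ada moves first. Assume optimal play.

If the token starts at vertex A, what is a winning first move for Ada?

Use the standard recursion: the mover loses at a terminal position; elsewhere, the mover wins exactly when some move hands the opponent an L position.
Every edge goes from a vertex to one that appears earlier in the order H, F, B, E, I, C, A, D, G, so processing vertices in that order labels each vertex after all of its successors.
H: no outgoing edge → L
F: no outgoing edge → L
B: reaches L-position H → W
E: reaches L-position F → W
I: only reaches E(W), B(W), all W → L
C: only reaches B(W), which is W → L
A: reaches L-position C → W
D: reaches L-position H → W
G: reaches L-position F → W
From A, the L positions reachable in one move are: C, F. Any move reaching one of these is winning.

Move to C.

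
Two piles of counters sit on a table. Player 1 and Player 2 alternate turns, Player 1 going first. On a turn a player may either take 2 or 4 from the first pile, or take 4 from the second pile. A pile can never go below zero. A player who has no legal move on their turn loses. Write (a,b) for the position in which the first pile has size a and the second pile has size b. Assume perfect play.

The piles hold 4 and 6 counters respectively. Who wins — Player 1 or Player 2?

Compute win/loss labels from the base case upward. A position with no move is L. Any other position is W if it can reach an L in one move, else L.
No move ever increases a pile, so every position that can arise here has a ≤ 4 and b ≤ 6; it is enough to label the cells with 0 ≤ a ≤ 4 and 0 ≤ b ≤ 6.
Every move lowers a or b (never raises either), so fill the grid row by row in increasing a, and left to right within a row: each cell's successors are then already labelled.
      b=0  b=1  b=2  b=3  b=4  b=5  b=6
a=0:    L    L    L    L    W    W    W
a=1:    L    L    L    L    W    W    W
a=2:    W    W    W    W    L    L    L
a=3:    W    W    W    W    L    L    L
a=4:    W    W    W    W    W    W    W
Cells with no legal move (terminal, hence L): (0,0), (0,1), (0,2), (0,3), (1,0), (1,1), (1,2), (1,3).
The remaining L cells, each justified by listing all of its moves:
(2,4): moves to (0,4)(W), (2,0)(W); every one is W ⇒ L
(2,5): moves to (0,5)(W), (2,1)(W); every one is W ⇒ L
(2,6): moves to (0,6)(W), (2,2)(W); every one is W ⇒ L
(3,4): moves to (1,4)(W), (3,0)(W); every one is W ⇒ L
(3,5): moves to (1,5)(W), (3,1)(W); every one is W ⇒ L
(3,6): moves to (1,6)(W), (3,2)(W); every one is W ⇒ L
Every other cell has at least one move into one of the L cells above, so it is W.
From (4,6) Player 1 can move to (2,6), reaching an L position.

Player 1 wins.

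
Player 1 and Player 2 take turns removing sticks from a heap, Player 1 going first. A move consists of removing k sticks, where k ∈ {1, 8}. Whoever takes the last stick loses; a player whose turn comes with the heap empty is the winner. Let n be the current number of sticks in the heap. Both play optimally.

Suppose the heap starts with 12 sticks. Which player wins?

Classify positions by backward induction: terminal positions (no move available) are W. From any other position, the mover wins iff some move reaches an L.
n=0: no move; the opponent has just taken the last stick and therefore loses → W
n=1: the only move is to 0(W), a W ⇒ L
n=2: can move to 1, which is L ⇒ W
n=3: the only move is to 2(W), a W ⇒ L
n=4: can move to 3, which is L ⇒ W
n=5: the only move is to 4(W), a W ⇒ L
n=6: can move to 5, which is L ⇒ W
n=7: the only move is to 6(W), a W ⇒ L
n=8: can move to 7, which is L ⇒ W
n=9: can move to 1, which is L ⇒ W
n=10: moves to 9(W), 2(W); every one is W ⇒ L
n=11: can move to 10, which is L ⇒ W
n=12: moves to 11(W), 4(W); every one is W ⇒ L
Every move from 12 reaches a W position, so the mover loses.

Player 2 wins.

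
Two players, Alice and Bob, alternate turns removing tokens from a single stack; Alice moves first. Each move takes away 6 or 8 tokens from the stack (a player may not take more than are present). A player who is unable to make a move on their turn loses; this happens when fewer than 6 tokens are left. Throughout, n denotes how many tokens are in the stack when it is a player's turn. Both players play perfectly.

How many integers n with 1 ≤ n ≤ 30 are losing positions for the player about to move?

14

Compute win/loss labels from the base case upward. A position with no move is L. Any other position is W if it can reach an L in one move, else L.
n=0: no move → L
n=1: no move → L
n=2: no move → L
n=3: no move → L
n=4: no move → L
n=5: no move → L
n=6: can move to 0, which is L ⇒ W
n=7: can move to 1, which is L ⇒ W
n=8: can move to 2, which is L ⇒ W
n=9: can move to 3, which is L ⇒ W
n=10: can move to 4, which is L ⇒ W
n=11: can move to 5, which is L ⇒ W
n=12: can move to 4, which is L ⇒ W
n=13: can move to 5, which is L ⇒ W
n=14: moves to 8(W), 6(W); every one is W ⇒ L
n=15: moves to 9(W), 7(W); every one is W ⇒ L
n=16: moves to 10(W), 8(W); every one is W ⇒ L
n=17: moves to 11(W), 9(W); every one is W ⇒ L
n=18: moves to 12(W), 10(W); every one is W ⇒ L
n=19: moves to 13(W), 11(W); every one is W ⇒ L
n=20: can move to 14, which is L ⇒ W
n=21: can move to 15, which is L ⇒ W
n=22: can move to 16, which is L ⇒ W
n=23: can move to 17, which is L ⇒ W
n=24: can move to 18, which is L ⇒ W
n=25: can move to 19, which is L ⇒ W
n=26: can move to 18, which is L ⇒ W
n=27: can move to 19, which is L ⇒ W
n=28: moves to 22(W), 20(W); every one is W ⇒ L
n=29: moves to 23(W), 21(W); every one is W ⇒ L
n=30: moves to 24(W), 22(W); every one is W ⇒ L
L entries with 1 ≤ n ≤ 30 (n=0 is outside the asked range and is not counted): n = 1, 2, 3, 4, 5, 14, 15, 16, 17, 18, 19, 28, 29, 30; that makes 14.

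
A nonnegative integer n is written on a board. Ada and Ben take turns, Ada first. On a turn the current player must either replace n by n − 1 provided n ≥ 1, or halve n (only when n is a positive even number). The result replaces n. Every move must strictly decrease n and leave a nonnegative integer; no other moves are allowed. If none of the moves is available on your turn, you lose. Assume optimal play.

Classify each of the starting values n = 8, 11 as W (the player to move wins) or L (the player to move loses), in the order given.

Build the W/L table. Terminal = L. A non-terminal position is W if it has a move to some L; otherwise it is L.
n=0: no move → L
n=1: W (go to 0, an L position)
n=2: L (sole option 1(W) is W)
n=3: W (go to 2, an L position)
n=4: W (go to 2, an L position)
n=5: L (sole option 4(W) is W)
n=6: W (go to 5, an L position)
n=7: L (sole option 6(W) is W)
n=8: W (go to 7, an L position)
n=9: L (sole option 8(W) is W)
n=10: W (go to 5, an L position)
n=11: L (sole option 10(W) is W)

8: W, 11: L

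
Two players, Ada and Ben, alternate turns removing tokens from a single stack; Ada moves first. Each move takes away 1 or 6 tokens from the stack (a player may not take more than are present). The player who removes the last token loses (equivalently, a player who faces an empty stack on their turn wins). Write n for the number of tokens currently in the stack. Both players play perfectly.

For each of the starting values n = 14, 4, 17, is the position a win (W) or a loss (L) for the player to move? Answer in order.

14: W, 4: W, 17: L

Work bottom-up. With no move the player to move wins. Otherwise the position is W if at least one move leads to an L position for the opponent, and L if every move leads to a W.
n=0: no move; the opponent has just taken the last token and therefore loses → W
n=1: only reaches 0(W), which is W → L
n=2: reaches L-position 1 → W
n=3: only reaches 2(W), which is W → L
n=4: reaches L-position 3 → W
n=5: only reaches 4(W), which is W → L
n=6: reaches L-position 5 → W
n=7: reaches L-position 1 → W
n=8: only reaches 7(W), 2(W), all W → L
n=9: reaches L-position 8 → W
n=10: only reaches 9(W), 4(W), all W → L
n=11: reaches L-position 10 → W
n=12: only reaches 11(W), 6(W), all W → L
n=13: reaches L-position 12 → W
n=14: reaches L-position 8 → W
n=15: only reaches 14(W), 9(W), all W → L
n=16: reaches L-position 15 → W
n=17: only reaches 16(W), 11(W), all W → L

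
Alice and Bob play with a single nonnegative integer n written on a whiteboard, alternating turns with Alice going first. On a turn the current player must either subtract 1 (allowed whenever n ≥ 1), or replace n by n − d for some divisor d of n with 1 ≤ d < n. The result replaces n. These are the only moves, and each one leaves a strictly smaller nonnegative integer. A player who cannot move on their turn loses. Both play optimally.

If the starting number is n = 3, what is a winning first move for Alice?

Move to 2.

Use the standard recursion: the mover loses at a terminal position; elsewhere, the mover wins exactly when some move hands the opponent an L position.
n=0: no move → L
n=1: can move to 0, which is L ⇒ W
n=2: the only move is to 1(W), a W ⇒ L
n=3: can move to 2, which is L ⇒ W
From 3, the L positions reachable in one move are: 2.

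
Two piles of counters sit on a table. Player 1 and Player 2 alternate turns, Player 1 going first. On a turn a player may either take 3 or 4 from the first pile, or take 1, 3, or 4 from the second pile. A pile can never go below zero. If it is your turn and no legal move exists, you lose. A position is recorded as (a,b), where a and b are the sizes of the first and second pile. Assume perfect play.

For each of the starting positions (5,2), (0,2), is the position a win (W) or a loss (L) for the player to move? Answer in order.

Use the standard recursion: the mover loses at a terminal position; elsewhere, the mover wins exactly when some move hands the opponent an L position.
No move ever increases a pile, so every position that can arise here has a ≤ 5 and b ≤ 2; it is enough to label the cells with 0 ≤ a ≤ 5 and 0 ≤ b ≤ 2.
Every move lowers a or b (never raises either), so fill the grid row by row in increasing a, and left to right within a row: each cell's successors are then already labelled.
      b=0  b=1  b=2
a=0:    L    W    L
a=1:    L    W    L
a=2:    L    W    L
a=3:    W    L    W
a=4:    W    L    W
a=5:    W    L    W
Cells with no legal move (terminal, hence L): (0,0), (1,0), (2,0).
The remaining L cells, each justified by listing all of its moves:
(0,2): only reaches (0,1)(W), which is W → L
(1,2): only reaches (1,1)(W), which is W → L
(2,2): only reaches (2,1)(W), which is W → L
(3,1): only reaches (0,1)(W), (3,0)(W), all W → L
(4,1): only reaches (1,1)(W), (0,1)(W), (4,0)(W), all W → L
(5,1): only reaches (2,1)(W), (1,1)(W), (5,0)(W), all W → L
Every other cell has at least one move into one of the L cells above, so it is W.
(5,2): the move to (2,2) reaches an L cell, so W
(0,2): one of the L cells justified above, so L

(5,2): W, (0,2): L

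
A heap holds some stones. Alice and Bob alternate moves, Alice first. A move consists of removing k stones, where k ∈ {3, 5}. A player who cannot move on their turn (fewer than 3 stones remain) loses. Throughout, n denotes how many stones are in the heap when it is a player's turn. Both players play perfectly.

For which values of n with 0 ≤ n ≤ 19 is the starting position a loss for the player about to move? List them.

0, 1, 2, 8, 9, 10, 16, 17, 18

Compute win/loss labels from the base case upward. A position with no move is L. Any other position is W if it can reach an L in one move, else L.
n=0: no move → L
n=1: no move → L
n=2: no move → L
n=3: can move to 0, which is L ⇒ W
n=4: can move to 1, which is L ⇒ W
n=5: can move to 2, which is L ⇒ W
n=6: can move to 1, which is L ⇒ W
n=7: can move to 2, which is L ⇒ W
n=8: moves to 5(W), 3(W); every one is W ⇒ L
n=9: moves to 6(W), 4(W); every one is W ⇒ L
n=10: moves to 7(W), 5(W); every one is W ⇒ L
n=11: can move to 8, which is L ⇒ W
n=12: can move to 9, which is L ⇒ W
n=13: can move to 10, which is L ⇒ W
n=14: can move to 9, which is L ⇒ W
n=15: can move to 10, which is L ⇒ W
n=16: moves to 13(W), 11(W); every one is W ⇒ L
n=17: moves to 14(W), 12(W); every one is W ⇒ L
n=18: moves to 15(W), 13(W); every one is W ⇒ L
n=19: can move to 16, which is L ⇒ W
Reading off the rows marked L gives the requested list; there are 9 such values of n.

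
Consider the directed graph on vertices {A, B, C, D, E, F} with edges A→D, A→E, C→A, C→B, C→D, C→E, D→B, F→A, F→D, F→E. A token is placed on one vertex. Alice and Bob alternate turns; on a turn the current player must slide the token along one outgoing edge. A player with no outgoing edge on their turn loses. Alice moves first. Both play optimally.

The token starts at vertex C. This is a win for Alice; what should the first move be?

Build the W/L table. Terminal = L. A non-terminal position is W if it has a move to some L; otherwise it is L.
Every edge goes from a vertex to one that appears earlier in the order E, B, D, A, C, F, so processing vertices in that order labels each vertex after all of its successors.
E: no outgoing edge → L
B: no outgoing edge → L
D: W (go to B, an L position)
A: W (go to E, an L position)
C: W (go to B, an L position)
F: W (go to E, an L position)
From C, the L positions reachable in one move are: B, E. Any move reaching one of these is winning.

Move to B.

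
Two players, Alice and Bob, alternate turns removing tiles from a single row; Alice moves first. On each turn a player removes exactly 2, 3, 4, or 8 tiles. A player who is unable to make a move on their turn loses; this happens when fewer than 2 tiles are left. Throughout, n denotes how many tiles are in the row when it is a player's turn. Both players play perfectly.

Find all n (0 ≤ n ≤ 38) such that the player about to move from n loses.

Label each position W (a win for the player to move) or L (a loss). A position with no legal move is L; any other position is W exactly when some move reaches an L, and L when every move reaches a W.
n=0: no move → L
n=1: no move → L
n=2: →0(L), so W
n=3: →1(L), so W
n=4: →1(L), so W
n=5: →1(L), so W
n=6: →4(W), 3(W), 2(W) — all W, so L
n=7: →5(W), 4(W), 3(W) — all W, so L
n=8: →6(L), so W
n=9: →7(L), so W
n=10: →7(L), so W
n=11: →7(L), so W
n=12: →10(W), 9(W), 8(W), 4(W) — all W, so L
n=13: →11(W), 10(W), 9(W), 5(W) — all W, so L
n=14: →12(L), so W
n=15: →13(L), so W
n=16: →13(L), so W
n=17: →13(L), so W
n=18: →16(W), 15(W), 14(W), 10(W) — all W, so L
n=19: →17(W), 16(W), 15(W), 11(W) — all W, so L
n=20: →18(L), so W
n=21: →19(L), so W
n=22: →19(L), so W
n=23: →19(L), so W
n=24: →22(W), 21(W), 20(W), 16(W) — all W, so L
n=25: →23(W), 22(W), 21(W), 17(W) — all W, so L
n=26: →24(L), so W
n=27: →25(L), so W
n=28: →25(L), so W
n=29: →25(L), so W
n=30: →28(W), 27(W), 26(W), 22(W) — all W, so L
n=31: →29(W), 28(W), 27(W), 23(W) — all W, so L
n=32: →30(L), so W
n=33: →31(L), so W
n=34: →31(L), so W
n=35: →31(L), so W
n=36: →34(W), 33(W), 32(W), 28(W) — all W, so L
n=37: →35(W), 34(W), 33(W), 29(W) — all W, so L
n=38: →36(L), so W
The losing starting values of n are exactly the entries labelled L in this table (14 of them).

0, 1, 6, 7, 12, 13, 18, 19, 24, 25, 30, 31, 36, 37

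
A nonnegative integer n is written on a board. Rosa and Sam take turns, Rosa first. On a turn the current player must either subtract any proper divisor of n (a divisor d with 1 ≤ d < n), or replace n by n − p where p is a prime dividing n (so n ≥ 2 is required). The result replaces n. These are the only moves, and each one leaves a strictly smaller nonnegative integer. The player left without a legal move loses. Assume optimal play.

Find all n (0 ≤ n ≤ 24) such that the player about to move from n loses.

0, 1, 4, 9, 14, 20

Label each position W (a win for the player to move) or L (a loss). A position with no legal move is L; any other position is W exactly when some move reaches an L, and L when every move reaches a W.
n=0: no move → L
n=1: no move → L
n=2: W (go to 0, an L position)
n=3: W (go to 0, an L position)
n=4: L (options 2(W), 3(W) are all W)
n=5: W (go to 0, an L position)
n=6: W (go to 4, an L position)
n=7: W (go to 0, an L position)
n=8: W (go to 4, an L position)
n=9: L (options 6(W), 8(W) are all W)
n=10: W (go to 9, an L position)
n=11: W (go to 0, an L position)
n=12: W (go to 9, an L position)
n=13: W (go to 0, an L position)
n=14: L (options 7(W), 12(W), 13(W) are all W)
n=15: W (go to 14, an L position)
n=16: W (go to 14, an L position)
n=17: W (go to 0, an L position)
n=18: W (go to 9, an L position)
n=19: W (go to 0, an L position)
n=20: L (options 10(W), 15(W), 16(W), 18(W), 19(W) are all W)
n=21: W (go to 14, an L position)
n=22: W (go to 20, an L position)
n=23: W (go to 0, an L position)
n=24: W (go to 20, an L position)
The losing starting values of n are exactly the entries labelled L in this table (6 of them).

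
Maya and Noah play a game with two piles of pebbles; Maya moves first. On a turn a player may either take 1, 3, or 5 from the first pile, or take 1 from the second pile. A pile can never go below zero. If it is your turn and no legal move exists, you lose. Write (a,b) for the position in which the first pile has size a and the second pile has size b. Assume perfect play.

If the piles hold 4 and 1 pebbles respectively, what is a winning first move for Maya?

Work bottom-up. With no move the player to move loses. Otherwise the position is W if at least one move leads to an L position for the opponent, and L if every move leads to a W.
No move ever increases a pile, so every position that can arise here has a ≤ 4 and b ≤ 1; it is enough to label the cells with 0 ≤ a ≤ 4 and 0 ≤ b ≤ 1.
Every move lowers a or b (never raises either), so fill the grid row by row in increasing a, and left to right within a row: each cell's successors are then already labelled.
      b=0  b=1
a=0:    L    W
a=1:    W    L
a=2:    L    W
a=3:    W    L
a=4:    L    W
Cells with no legal move (terminal, hence L): (0,0).
The remaining L cells, each justified by listing all of its moves:
(1,1): moves to (0,1)(W), (1,0)(W); every one is W ⇒ L
(2,0): the only move is to (1,0)(W), a W ⇒ L
(3,1): moves to (2,1)(W), (0,1)(W), (3,0)(W); every one is W ⇒ L
(4,0): moves to (3,0)(W), (1,0)(W); every one is W ⇒ L
Every other cell has at least one move into one of the L cells above, so it is W.
From (4,1), the L positions reachable in one move are: (3,1), (1,1), (4,0). Any move reaching one of these is winning.

Move to (3,1).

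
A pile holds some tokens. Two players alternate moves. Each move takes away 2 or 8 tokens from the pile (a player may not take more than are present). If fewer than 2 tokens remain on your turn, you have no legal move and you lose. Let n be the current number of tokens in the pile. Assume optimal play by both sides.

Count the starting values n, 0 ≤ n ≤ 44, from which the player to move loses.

Work bottom-up. With no move the player to move loses. Otherwise the position is W if at least one move leads to an L position for the opponent, and L if every move leads to a W.
n=0: no move → L
n=1: no move → L
n=2: can move to 0, which is L ⇒ W
n=3: can move to 1, which is L ⇒ W
n=4: the only move is to 2(W), a W ⇒ L
n=5: the only move is to 3(W), a W ⇒ L
n=6: can move to 4, which is L ⇒ W
n=7: can move to 5, which is L ⇒ W
n=8: can move to 0, which is L ⇒ W
n=9: can move to 1, which is L ⇒ W
n=10: moves to 8(W), 2(W); every one is W ⇒ L
n=11: moves to 9(W), 3(W); every one is W ⇒ L
n=12: can move to 10, which is L ⇒ W
n=13: can move to 11, which is L ⇒ W
n=14: moves to 12(W), 6(W); every one is W ⇒ L
n=15: moves to 13(W), 7(W); every one is W ⇒ L
n=16: can move to 14, which is L ⇒ W
n=17: can move to 15, which is L ⇒ W
n=18: can move to 10, which is L ⇒ W
n=19: can move to 11, which is L ⇒ W
n=20: moves to 18(W), 12(W); every one is W ⇒ L
n=21: moves to 19(W), 13(W); every one is W ⇒ L
n=22: can move to 20, which is L ⇒ W
n=23: can move to 21, which is L ⇒ W
n=24: moves to 22(W), 16(W); every one is W ⇒ L
n=25: moves to 23(W), 17(W); every one is W ⇒ L
n=26: can move to 24, which is L ⇒ W
n=27: can move to 25, which is L ⇒ W
n=28: can move to 20, which is L ⇒ W
n=29: can move to 21, which is L ⇒ W
n=30: moves to 28(W), 22(W); every one is W ⇒ L
n=31: moves to 29(W), 23(W); every one is W ⇒ L
n=32: can move to 30, which is L ⇒ W
n=33: can move to 31, which is L ⇒ W
n=34: moves to 32(W), 26(W); every one is W ⇒ L
n=35: moves to 33(W), 27(W); every one is W ⇒ L
n=36: can move to 34, which is L ⇒ W
n=37: can move to 35, which is L ⇒ W
n=38: can move to 30, which is L ⇒ W
n=39: can move to 31, which is L ⇒ W
n=40: moves to 38(W), 32(W); every one is W ⇒ L
n=41: moves to 39(W), 33(W); every one is W ⇒ L
n=42: can move to 40, which is L ⇒ W
n=43: can move to 41, which is L ⇒ W
n=44: moves to 42(W), 36(W); every one is W ⇒ L
L entries with 0 ≤ n ≤ 44: n = 0, 1, 4, 5, 10, 11, 14, 15, 20, 21, 24, 25, 30, 31, 34, 35, 40, 41, 44; that makes 19.

19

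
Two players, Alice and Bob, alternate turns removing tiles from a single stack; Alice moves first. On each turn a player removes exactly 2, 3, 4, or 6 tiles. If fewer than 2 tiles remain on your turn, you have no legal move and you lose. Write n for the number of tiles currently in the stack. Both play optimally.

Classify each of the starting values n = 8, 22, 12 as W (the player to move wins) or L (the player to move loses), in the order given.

Use the standard recursion: the mover loses at a terminal position; elsewhere, the mover wins exactly when some move hands the opponent an L position.
n=0: no move → L
n=1: no move → L
n=2: →0(L), so W
n=3: →1(L), so W
n=4: →1(L), so W
n=5: →1(L), so W
n=6: →0(L), so W
n=7: →1(L), so W
n=8: →6(W), 5(W), 4(W), 2(W) — all W, so L
n=9: →7(W), 6(W), 5(W), 3(W) — all W, so L
n=10: →8(L), so W
n=11: →9(L), so W
n=12: →9(L), so W
n=13: →9(L), so W
n=14: →8(L), so W
n=15: →9(L), so W
n=16: →14(W), 13(W), 12(W), 10(W) — all W, so L
n=17: →15(W), 14(W), 13(W), 11(W) — all W, so L
n=18: →16(L), so W
n=19: →17(L), so W
n=20: →17(L), so W
n=21: →17(L), so W
n=22: →16(L), so W

8: L, 22: W, 12: W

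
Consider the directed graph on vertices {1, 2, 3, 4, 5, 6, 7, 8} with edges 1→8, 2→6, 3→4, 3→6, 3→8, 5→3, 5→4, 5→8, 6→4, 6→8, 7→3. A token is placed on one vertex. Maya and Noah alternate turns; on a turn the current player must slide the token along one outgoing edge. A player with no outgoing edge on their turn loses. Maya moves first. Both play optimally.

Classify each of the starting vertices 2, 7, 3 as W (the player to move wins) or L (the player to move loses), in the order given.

Label each position W (a win for the player to move) or L (a loss). A position with no legal move is L; any other position is W exactly when some move reaches an L, and L when every move reaches a W.
Every edge goes from a vertex to one that appears earlier in the order 8, 4, 6, 3, 5, 7, 2, 1, so processing vertices in that order labels each vertex after all of its successors.
8: no outgoing edge → L
4: no outgoing edge → L
6: can move to 4, which is L ⇒ W
3: can move to 4, which is L ⇒ W
5: can move to 4, which is L ⇒ W
7: the only move is to 3(W), a W ⇒ L
2: the only move is to 6(W), a W ⇒ L
1: can move to 8, which is L ⇒ W

2: L, 7: L, 3: W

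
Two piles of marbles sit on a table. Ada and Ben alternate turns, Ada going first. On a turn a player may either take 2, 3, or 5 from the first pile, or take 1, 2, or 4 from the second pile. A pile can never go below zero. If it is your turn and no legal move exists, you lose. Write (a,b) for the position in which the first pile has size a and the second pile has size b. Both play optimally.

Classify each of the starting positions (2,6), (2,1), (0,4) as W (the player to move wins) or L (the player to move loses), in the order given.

(2,6): W, (2,1): L, (0,4): W

Classify positions by backward induction: terminal positions (no move available) are L. From any other position, the mover wins iff some move reaches an L.
No move ever increases a pile, so every position that can arise here has a ≤ 2 and b ≤ 6; it is enough to label the cells with 0 ≤ a ≤ 2 and 0 ≤ b ≤ 6.
Every move lowers a or b (never raises either), so fill the grid row by row in increasing a, and left to right within a row: each cell's successors are then already labelled.
      b=0  b=1  b=2  b=3  b=4  b=5  b=6
a=0:    L    W    W    L    W    W    L
a=1:    L    W    W    L    W    W    L
a=2:    W    L    W    W    L    W    W
Cells with no legal move (terminal, hence L): (0,0), (1,0).
The remaining L cells, each justified by listing all of its moves:
(0,3): →(0,2)(W), (0,1)(W) — all W, so L
(0,6): →(0,5)(W), (0,4)(W), (0,2)(W) — all W, so L
(1,3): →(1,2)(W), (1,1)(W) — all W, so L
(1,6): →(1,5)(W), (1,4)(W), (1,2)(W) — all W, so L
(2,1): →(0,1)(W), (2,0)(W) — all W, so L
(2,4): →(0,4)(W), (2,3)(W), (2,2)(W), (2,0)(W) — all W, so L
Every other cell has at least one move into one of the L cells above, so it is W.
(2,6): the move to (0,6) reaches an L cell, so W
(2,1): one of the L cells justified above, so L
(0,4): the move to (0,3) reaches an L cell, so W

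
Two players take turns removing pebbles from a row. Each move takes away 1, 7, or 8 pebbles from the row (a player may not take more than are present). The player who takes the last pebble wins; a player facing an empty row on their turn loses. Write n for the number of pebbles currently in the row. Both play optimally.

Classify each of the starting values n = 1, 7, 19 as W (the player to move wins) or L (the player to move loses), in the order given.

1: W, 7: W, 19: L

Label each position W (a win for the player to move) or L (a loss). A position with no legal move is L; any other position is W exactly when some move reaches an L, and L when every move reaches a W.
n=0: no move → L
n=1: W (go to 0, an L position)
n=2: L (sole option 1(W) is W)
n=3: W (go to 2, an L position)
n=4: L (sole option 3(W) is W)
n=5: W (go to 4, an L position)
n=6: L (sole option 5(W) is W)
n=7: W (go to 6, an L position)
n=8: W (go to 0, an L position)
n=9: W (go to 2, an L position)
n=10: W (go to 2, an L position)
n=11: W (go to 4, an L position)
n=12: W (go to 4, an L position)
n=13: W (go to 6, an L position)
n=14: W (go to 6, an L position)
n=15: L (options 14(W), 8(W), 7(W) are all W)
n=16: W (go to 15, an L position)
n=17: L (options 16(W), 10(W), 9(W) are all W)
n=18: W (go to 17, an L position)
n=19: L (options 18(W), 12(W), 11(W) are all W)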